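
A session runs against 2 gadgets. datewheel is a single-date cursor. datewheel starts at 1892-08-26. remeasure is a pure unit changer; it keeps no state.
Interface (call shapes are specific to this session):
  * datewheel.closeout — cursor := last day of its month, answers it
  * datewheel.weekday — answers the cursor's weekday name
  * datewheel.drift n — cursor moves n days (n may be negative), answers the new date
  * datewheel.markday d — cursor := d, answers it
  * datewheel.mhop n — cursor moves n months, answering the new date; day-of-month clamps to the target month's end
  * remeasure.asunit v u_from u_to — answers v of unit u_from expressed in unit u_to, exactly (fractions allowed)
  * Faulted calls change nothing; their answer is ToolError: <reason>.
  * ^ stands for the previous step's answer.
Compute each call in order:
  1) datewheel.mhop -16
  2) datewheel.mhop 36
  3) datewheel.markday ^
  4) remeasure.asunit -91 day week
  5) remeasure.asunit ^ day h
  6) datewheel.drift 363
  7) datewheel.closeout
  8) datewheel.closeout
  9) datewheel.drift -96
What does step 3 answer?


>> mhop(n='-16')
<< 1891-04-26
>> mhop(n='36')
<< 1894-04-26
>> markday(d='^')
<< 1894-04-26
>> asunit(v='-91', u_from='day', u_to='week')
<< -13
>> asunit(v='^', u_from='day', u_to='h')
<< -312
>> drift(n='363')
<< 1895-04-24
>> closeout()
<< 1895-04-30
>> closeout()
<< 1895-04-30
>> drift(n='-96')
<< 1895-01-24

Answer: 1894-04-26


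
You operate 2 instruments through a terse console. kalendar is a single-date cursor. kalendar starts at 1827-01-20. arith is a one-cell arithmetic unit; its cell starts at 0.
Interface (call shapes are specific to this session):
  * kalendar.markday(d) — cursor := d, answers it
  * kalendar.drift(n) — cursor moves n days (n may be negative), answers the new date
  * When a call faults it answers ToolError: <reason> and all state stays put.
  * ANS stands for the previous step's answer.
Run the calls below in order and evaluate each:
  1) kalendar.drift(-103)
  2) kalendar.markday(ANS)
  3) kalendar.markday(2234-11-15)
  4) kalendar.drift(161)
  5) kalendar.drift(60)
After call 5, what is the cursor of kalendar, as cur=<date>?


Answer: cur=2235-06-24

Derivation:
>>> kalendar.drift n='-103'
:: 1826-10-09
>>> kalendar.markday d='ANS'
:: 1826-10-09
>>> kalendar.markday d='2234-11-15'
:: 2234-11-15
>>> kalendar.drift n='161'
:: 2235-04-25
>>> kalendar.drift n='60'
:: 2235-06-24


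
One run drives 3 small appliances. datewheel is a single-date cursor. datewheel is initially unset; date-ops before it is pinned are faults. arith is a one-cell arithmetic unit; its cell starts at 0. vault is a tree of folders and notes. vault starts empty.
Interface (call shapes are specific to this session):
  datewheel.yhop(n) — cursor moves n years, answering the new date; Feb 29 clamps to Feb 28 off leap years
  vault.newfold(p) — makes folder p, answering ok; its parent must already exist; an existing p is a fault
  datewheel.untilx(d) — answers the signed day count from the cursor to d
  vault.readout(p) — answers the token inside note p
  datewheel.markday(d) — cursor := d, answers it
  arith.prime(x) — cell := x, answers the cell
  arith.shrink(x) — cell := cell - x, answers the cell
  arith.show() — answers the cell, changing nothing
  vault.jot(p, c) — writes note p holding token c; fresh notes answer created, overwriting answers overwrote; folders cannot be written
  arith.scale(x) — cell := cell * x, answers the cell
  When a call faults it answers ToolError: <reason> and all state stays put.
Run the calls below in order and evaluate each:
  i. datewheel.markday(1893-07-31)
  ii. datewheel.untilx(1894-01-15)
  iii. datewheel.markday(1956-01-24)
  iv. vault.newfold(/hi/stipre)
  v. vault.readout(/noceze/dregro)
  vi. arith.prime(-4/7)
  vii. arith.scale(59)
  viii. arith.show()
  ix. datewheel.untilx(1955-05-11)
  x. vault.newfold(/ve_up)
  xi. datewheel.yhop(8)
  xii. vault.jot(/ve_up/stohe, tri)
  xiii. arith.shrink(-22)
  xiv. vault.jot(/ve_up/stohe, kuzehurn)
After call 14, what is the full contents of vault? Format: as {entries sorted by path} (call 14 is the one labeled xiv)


Answer: {ve_up/, ve_up/stohe=kuzehurn}

Derivation:
$ datewheel.markday d→1893-07-31
:: 1893-07-31
$ datewheel.untilx d→1894-01-15
:: 168
$ datewheel.markday d→1956-01-24
:: 1956-01-24
$ vault.newfold p→/hi/stipre
:: ToolError: no parent
$ vault.readout p→/noceze/dregro
:: ToolError: not found
$ arith.prime x→-4/7
:: -4/7
$ arith.scale x→59
:: -236/7
$ arith.show
:: -236/7
$ datewheel.untilx d→1955-05-11
:: -258
$ vault.newfold p→/ve_up
:: ok
$ datewheel.yhop n→8
:: 1964-01-24
$ vault.jot p→/ve_up/stohe c→tri
:: created
$ arith.shrink x→-22
:: -82/7
$ vault.jot p→/ve_up/stohe c→kuzehurn
:: overwrote


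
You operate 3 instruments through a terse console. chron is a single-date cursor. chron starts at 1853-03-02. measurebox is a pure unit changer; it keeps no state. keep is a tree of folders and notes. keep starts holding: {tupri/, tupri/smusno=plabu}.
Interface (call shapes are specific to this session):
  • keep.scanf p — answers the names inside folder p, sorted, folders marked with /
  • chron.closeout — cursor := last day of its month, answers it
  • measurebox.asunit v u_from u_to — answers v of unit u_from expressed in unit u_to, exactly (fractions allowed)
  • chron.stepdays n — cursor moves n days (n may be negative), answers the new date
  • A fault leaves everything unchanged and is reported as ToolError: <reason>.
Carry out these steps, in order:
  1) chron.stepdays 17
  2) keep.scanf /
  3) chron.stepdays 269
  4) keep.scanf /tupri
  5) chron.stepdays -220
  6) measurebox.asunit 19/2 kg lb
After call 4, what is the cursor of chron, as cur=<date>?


I try chron.stepdays on n=17, and observe 1853-03-19.
I run keep.scanf on p=/, → [tupri/].
I call chron.stepdays on n=269, and observe 1853-12-13.
I try keep.scanf on p=/tupri, → [smusno].
Calling chron.stepdays on n=-220, giving 1853-05-07.
I run measurebox.asunit on v=19/2, u_from=kg, u_to=lb, — result: 950000000/45359237.

Answer: cur=1853-12-13


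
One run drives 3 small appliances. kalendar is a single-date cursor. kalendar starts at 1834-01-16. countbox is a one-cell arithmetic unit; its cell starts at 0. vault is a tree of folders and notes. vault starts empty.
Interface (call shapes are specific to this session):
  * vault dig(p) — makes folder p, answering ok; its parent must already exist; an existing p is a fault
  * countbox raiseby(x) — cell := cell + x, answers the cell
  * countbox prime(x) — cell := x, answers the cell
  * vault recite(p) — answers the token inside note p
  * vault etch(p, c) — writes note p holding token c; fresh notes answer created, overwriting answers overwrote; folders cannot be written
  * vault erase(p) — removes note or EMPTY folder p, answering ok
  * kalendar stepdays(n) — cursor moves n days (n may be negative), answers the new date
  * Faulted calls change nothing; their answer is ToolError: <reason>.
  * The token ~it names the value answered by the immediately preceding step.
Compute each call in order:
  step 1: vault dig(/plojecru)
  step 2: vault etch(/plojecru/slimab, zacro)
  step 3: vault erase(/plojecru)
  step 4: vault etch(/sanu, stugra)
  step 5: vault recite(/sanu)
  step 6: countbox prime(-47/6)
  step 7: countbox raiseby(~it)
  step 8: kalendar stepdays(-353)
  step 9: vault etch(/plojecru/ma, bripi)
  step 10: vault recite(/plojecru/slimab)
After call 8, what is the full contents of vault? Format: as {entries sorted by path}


Answer: {plojecru/, plojecru/slimab=zacro, sanu=stugra}

Derivation:
-> vault dig(/plojecru)
<- ok
-> vault etch(/plojecru/slimab, zacro)
<- created
-> vault erase(/plojecru)
<- ToolError: not empty
-> vault etch(/sanu, stugra)
<- created
-> vault recite(/sanu)
<- stugra
-> countbox prime(-47/6)
<- -47/6
-> countbox raiseby(~it)
<- -47/3
-> kalendar stepdays(-353)
<- 1833-01-28
-> vault etch(/plojecru/ma, bripi)
<- created
-> vault recite(/plojecru/slimab)
<- zacro


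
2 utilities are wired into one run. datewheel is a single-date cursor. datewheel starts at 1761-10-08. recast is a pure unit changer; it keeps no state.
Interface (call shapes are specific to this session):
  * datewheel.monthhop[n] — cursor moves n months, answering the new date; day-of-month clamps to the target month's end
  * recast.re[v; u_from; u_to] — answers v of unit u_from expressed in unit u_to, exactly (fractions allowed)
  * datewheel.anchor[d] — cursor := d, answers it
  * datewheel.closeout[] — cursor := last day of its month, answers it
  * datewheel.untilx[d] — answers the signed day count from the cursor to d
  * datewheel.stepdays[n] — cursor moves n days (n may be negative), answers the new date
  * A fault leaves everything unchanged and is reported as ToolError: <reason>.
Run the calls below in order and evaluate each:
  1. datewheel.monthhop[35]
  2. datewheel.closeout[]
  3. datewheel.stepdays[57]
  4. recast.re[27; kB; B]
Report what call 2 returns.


Step: datewheel.monthhop[n='35']
Result: 1764-09-08
Step: datewheel.closeout[]
Result: 1764-09-30
Step: datewheel.stepdays[n='57']
Result: 1764-11-26
Step: recast.re[v='27'; u_from='kB'; u_to='B']
Result: 27000

Answer: 1764-09-30


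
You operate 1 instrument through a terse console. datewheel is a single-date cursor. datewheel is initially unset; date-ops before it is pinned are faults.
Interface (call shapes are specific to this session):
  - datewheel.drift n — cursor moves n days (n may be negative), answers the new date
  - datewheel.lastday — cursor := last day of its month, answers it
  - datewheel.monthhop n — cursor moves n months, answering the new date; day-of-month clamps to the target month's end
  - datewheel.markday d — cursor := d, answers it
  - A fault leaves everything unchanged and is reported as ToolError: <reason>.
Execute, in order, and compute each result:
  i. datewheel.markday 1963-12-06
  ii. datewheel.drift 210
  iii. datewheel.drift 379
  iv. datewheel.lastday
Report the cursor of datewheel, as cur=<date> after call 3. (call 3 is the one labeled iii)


Answer: cur=1965-07-17

Derivation:
Next I call datewheel.markday with 1963-12-06, which returns 1963-12-06.
I try datewheel.drift with 210, → 1964-07-03.
Using datewheel.drift with 379: 1965-07-17.
Then datewheel.lastday(): 1965-07-31.


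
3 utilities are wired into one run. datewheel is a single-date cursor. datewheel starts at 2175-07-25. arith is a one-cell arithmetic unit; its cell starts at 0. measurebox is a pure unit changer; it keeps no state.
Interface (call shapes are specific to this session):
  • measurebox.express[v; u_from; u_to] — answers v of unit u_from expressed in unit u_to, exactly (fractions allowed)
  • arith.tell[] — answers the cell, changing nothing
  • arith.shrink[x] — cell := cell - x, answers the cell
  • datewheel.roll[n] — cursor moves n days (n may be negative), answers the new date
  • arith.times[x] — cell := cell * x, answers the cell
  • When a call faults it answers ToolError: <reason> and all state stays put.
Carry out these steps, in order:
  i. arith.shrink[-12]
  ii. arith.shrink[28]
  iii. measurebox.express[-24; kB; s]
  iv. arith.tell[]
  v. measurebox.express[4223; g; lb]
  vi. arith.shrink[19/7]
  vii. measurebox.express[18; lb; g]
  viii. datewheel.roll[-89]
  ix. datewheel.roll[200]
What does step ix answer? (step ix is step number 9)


Answer: 2175-11-13

Derivation:
% shrink(x: -12) : 12
% shrink(x: 28) : -16
% express(v: -24, u_from: kB, u_to: s) : ToolError: incompatible units
% tell() : -16
% express(v: 4223, u_from: g, u_to: lb) : 422300000/45359237
% shrink(x: 19/7) : -131/7
% express(v: 18, u_from: lb, u_to: g) : 408233133/50000
% roll(n: -89) : 2175-04-27
% roll(n: 200) : 2175-11-13


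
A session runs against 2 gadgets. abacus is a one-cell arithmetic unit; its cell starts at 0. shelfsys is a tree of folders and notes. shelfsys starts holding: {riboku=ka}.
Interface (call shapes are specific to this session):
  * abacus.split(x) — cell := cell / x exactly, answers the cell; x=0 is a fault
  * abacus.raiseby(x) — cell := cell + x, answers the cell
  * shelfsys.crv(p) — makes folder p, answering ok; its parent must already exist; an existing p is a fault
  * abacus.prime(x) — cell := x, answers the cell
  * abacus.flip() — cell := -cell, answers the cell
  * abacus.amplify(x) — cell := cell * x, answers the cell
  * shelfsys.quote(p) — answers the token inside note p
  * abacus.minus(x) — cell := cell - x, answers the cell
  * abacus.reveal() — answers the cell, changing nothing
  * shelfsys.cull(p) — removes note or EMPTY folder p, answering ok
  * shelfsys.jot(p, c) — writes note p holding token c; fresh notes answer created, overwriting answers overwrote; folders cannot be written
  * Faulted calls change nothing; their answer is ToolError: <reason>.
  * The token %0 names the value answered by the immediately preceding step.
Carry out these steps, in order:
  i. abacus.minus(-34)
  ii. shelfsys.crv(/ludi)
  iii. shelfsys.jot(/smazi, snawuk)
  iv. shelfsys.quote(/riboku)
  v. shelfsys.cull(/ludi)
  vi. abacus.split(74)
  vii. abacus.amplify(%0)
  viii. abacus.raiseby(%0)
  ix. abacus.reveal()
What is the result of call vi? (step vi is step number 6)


Answer: 17/37

Derivation:
Next I call abacus.minus on -34, giving 34.
I invoke shelfsys.crv on /ludi, → ok.
Now I run shelfsys.jot on /smazi, snawuk, yielding created.
Calling shelfsys.quote on /riboku, and see ka.
Invoking shelfsys.cull on /ludi: ok.
I call abacus.split on 74, which returns 17/37.
Using abacus.amplify on %0, — result: 289/1369.
I use abacus.raiseby on %0, and observe 578/1369.
I use abacus.reveal(), and see 578/1369.


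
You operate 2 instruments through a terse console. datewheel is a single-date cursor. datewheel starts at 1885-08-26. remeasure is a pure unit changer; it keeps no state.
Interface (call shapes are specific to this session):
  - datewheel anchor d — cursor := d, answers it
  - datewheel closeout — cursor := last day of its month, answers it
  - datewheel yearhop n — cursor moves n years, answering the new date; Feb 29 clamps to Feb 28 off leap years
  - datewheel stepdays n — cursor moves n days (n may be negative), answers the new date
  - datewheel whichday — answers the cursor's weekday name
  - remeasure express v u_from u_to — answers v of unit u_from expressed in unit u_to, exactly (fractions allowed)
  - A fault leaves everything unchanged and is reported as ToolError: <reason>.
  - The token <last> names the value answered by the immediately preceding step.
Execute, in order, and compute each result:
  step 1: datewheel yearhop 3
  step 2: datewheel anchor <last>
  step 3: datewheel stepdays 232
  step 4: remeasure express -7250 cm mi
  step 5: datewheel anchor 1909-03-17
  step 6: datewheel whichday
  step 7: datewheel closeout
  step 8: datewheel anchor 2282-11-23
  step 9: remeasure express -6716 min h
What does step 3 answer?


Answer: 1889-04-15

Derivation:
→ datewheel yearhop(n=3)
← 1888-08-26
→ datewheel anchor(d=<last>)
← 1888-08-26
→ datewheel stepdays(n=232)
← 1889-04-15
→ remeasure express(v=-7250, u_from=cm, u_to=mi)
← -18125/402336
→ datewheel anchor(d=1909-03-17)
← 1909-03-17
→ datewheel whichday()
← Wednesday
→ datewheel closeout()
← 1909-03-31
→ datewheel anchor(d=2282-11-23)
← 2282-11-23
→ remeasure express(v=-6716, u_from=min, u_to=h)
← -1679/15


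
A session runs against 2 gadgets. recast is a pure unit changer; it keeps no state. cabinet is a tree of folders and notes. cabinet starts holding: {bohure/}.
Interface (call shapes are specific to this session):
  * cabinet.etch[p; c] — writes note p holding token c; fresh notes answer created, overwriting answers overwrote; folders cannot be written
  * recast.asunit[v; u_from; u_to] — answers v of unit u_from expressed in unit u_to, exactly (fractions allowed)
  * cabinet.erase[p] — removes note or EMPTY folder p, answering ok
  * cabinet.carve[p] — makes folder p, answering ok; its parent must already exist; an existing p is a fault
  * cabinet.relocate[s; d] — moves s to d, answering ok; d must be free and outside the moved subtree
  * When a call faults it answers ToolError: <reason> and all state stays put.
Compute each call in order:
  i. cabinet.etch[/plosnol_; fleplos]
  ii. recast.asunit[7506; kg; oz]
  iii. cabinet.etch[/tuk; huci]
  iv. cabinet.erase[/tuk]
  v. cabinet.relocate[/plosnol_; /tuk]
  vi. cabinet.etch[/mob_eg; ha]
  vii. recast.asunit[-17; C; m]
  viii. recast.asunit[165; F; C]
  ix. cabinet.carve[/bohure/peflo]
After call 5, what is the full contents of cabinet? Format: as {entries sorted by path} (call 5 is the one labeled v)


;; cabinet.etch(p=/plosnol_, c=fleplos) => created
;; recast.asunit(v=7506, u_from=kg, u_to=oz) => 12009600000000/45359237
;; cabinet.etch(p=/tuk, c=huci) => created
;; cabinet.erase(p=/tuk) => ok
;; cabinet.relocate(s=/plosnol_, d=/tuk) => ok
;; cabinet.etch(p=/mob_eg, c=ha) => created
;; recast.asunit(v=-17, u_from=C, u_to=m) => ToolError: incompatible units
;; recast.asunit(v=165, u_from=F, u_to=C) => 665/9
;; cabinet.carve(p=/bohure/peflo) => ok

Answer: {bohure/, tuk=fleplos}


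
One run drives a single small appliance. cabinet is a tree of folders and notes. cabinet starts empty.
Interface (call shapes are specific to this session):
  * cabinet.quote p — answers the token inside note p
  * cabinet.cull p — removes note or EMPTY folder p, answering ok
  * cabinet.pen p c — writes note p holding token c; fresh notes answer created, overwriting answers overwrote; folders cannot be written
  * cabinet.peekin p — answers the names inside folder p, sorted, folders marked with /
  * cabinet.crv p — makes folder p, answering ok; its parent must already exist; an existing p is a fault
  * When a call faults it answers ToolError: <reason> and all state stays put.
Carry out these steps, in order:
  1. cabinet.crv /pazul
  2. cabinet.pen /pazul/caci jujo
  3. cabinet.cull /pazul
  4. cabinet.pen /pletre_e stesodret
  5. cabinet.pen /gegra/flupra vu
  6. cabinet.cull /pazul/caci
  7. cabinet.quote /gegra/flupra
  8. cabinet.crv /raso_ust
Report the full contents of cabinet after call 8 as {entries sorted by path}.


==> cabinet.crv(p=/pazul)
<== ok
==> cabinet.pen(p=/pazul/caci, c=jujo)
<== created
==> cabinet.cull(p=/pazul)
<== ToolError: not empty
==> cabinet.pen(p=/pletre_e, c=stesodret)
<== created
==> cabinet.pen(p=/gegra/flupra, c=vu)
<== ToolError: no parent
==> cabinet.cull(p=/pazul/caci)
<== ok
==> cabinet.quote(p=/gegra/flupra)
<== ToolError: not found
==> cabinet.crv(p=/raso_ust)
<== ok

Answer: {pazul/, pletre_e=stesodret, raso_ust/}


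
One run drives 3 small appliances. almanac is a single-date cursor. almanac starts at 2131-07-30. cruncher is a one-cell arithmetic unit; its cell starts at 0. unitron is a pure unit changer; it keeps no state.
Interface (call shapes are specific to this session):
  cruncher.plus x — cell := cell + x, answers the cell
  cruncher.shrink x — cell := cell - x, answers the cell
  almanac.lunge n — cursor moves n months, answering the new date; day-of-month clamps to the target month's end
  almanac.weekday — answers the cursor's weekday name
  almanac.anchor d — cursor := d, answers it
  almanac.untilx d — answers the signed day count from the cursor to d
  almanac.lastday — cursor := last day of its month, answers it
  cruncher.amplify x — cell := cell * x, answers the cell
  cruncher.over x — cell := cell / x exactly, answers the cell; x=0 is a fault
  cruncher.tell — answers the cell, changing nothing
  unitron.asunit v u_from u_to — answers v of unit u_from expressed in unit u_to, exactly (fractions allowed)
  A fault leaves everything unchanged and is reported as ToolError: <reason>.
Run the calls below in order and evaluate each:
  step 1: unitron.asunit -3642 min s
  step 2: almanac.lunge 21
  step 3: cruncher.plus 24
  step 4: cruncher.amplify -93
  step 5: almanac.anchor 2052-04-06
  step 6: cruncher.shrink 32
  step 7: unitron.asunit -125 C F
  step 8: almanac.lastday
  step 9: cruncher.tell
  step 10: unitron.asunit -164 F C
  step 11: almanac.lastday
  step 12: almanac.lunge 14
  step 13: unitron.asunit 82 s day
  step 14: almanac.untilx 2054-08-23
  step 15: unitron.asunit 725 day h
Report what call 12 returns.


Answer: 2053-06-30

Derivation:
·→ unitron.asunit(v→-3642, u_from→min, u_to→s)
·← -218520
·→ almanac.lunge(n→21)
·← 2133-04-30
·→ cruncher.plus(x→24)
·← 24
·→ cruncher.amplify(x→-93)
·← -2232
·→ almanac.anchor(d→2052-04-06)
·← 2052-04-06
·→ cruncher.shrink(x→32)
·← -2264
·→ unitron.asunit(v→-125, u_from→C, u_to→F)
·← -193
·→ almanac.lastday()
·← 2052-04-30
·→ cruncher.tell()
·← -2264
·→ unitron.asunit(v→-164, u_from→F, u_to→C)
·← -980/9
·→ almanac.lastday()
·← 2052-04-30
·→ almanac.lunge(n→14)
·← 2053-06-30
·→ unitron.asunit(v→82, u_from→s, u_to→day)
·← 41/43200
·→ almanac.untilx(d→2054-08-23)
·← 419
·→ unitron.asunit(v→725, u_from→day, u_to→h)
·← 17400


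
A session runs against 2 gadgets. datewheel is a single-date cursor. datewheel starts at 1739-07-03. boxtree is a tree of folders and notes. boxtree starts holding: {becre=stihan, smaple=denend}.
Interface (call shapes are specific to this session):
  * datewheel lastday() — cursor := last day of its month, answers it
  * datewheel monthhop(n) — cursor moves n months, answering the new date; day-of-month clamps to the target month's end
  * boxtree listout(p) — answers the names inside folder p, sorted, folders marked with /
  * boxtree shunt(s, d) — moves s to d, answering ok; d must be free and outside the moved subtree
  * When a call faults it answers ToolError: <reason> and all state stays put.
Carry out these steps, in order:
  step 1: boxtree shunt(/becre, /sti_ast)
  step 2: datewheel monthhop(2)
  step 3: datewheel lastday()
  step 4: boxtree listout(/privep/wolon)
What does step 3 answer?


Answer: 1739-09-30

Derivation:
[in] boxtree shunt s=/becre d=/sti_ast
  ok
[in] datewheel monthhop n=2
  1739-09-03
[in] datewheel lastday
  1739-09-30
[in] boxtree listout p=/privep/wolon
  ToolError: not found


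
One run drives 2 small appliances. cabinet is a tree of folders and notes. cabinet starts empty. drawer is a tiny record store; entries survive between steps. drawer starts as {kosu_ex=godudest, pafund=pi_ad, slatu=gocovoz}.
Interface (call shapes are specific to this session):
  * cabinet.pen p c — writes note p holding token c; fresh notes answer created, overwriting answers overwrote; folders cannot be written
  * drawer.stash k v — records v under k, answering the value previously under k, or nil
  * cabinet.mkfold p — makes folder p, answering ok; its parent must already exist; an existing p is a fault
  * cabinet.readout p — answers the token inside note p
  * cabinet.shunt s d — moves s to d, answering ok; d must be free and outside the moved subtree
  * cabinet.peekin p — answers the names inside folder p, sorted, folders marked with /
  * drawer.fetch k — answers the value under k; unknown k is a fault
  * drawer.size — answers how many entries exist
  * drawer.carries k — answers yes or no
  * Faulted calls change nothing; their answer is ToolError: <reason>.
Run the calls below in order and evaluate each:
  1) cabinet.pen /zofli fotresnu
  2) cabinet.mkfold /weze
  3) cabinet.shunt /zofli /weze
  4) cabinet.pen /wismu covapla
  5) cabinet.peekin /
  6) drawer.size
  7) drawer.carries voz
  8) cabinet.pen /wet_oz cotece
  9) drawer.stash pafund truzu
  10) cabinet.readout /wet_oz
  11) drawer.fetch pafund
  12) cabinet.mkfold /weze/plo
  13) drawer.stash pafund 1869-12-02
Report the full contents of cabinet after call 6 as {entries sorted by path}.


==> cabinet.pen(p→/zofli, c→fotresnu)
<== created
==> cabinet.mkfold(p→/weze)
<== ok
==> cabinet.shunt(s→/zofli, d→/weze)
<== ToolError: exists
==> cabinet.pen(p→/wismu, c→covapla)
<== created
==> cabinet.peekin(p→/)
<== [weze/, wismu, zofli]
==> drawer.size()
<== 3
==> drawer.carries(k→voz)
<== no
==> cabinet.pen(p→/wet_oz, c→cotece)
<== created
==> drawer.stash(k→pafund, v→truzu)
<== pi_ad
==> cabinet.readout(p→/wet_oz)
<== cotece
==> drawer.fetch(k→pafund)
<== truzu
==> cabinet.mkfold(p→/weze/plo)
<== ok
==> drawer.stash(k→pafund, v→1869-12-02)
<== truzu

Answer: {weze/, wismu=covapla, zofli=fotresnu}


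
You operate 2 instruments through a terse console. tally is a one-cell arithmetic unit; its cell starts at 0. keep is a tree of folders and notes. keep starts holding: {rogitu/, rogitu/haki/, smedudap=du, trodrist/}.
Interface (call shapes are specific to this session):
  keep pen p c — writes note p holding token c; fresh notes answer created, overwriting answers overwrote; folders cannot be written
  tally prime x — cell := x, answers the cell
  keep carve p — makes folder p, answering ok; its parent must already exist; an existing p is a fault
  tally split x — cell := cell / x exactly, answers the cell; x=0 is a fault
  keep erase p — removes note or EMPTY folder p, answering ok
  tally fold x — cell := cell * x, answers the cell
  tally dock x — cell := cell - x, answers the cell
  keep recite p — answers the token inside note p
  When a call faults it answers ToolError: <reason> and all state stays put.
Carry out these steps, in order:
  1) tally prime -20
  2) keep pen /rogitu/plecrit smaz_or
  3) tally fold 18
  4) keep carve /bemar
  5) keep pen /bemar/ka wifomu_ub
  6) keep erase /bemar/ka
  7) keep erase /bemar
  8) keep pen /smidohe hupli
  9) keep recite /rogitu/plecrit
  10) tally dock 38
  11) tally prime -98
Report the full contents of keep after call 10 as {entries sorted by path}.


Now I run tally prime(x='-20'), and observe -20.
Now I run keep pen(p='/rogitu/plecrit', c='smaz_or'), → created.
I run tally fold(x='18'), and observe -360.
I use keep carve(p='/bemar'), and observe ok.
Invoking keep pen(p='/bemar/ka', c='wifomu_ub'), which returns created.
I run keep erase(p='/bemar/ka'), and observe ok.
I invoke keep erase(p='/bemar'), and get ok.
I call keep pen(p='/smidohe', c='hupli'), yielding created.
I try keep recite(p='/rogitu/plecrit'), — result: smaz_or.
Next I call tally dock(x='38'), → -398.
Then tally prime(x='-98'), and get -98.

Answer: {rogitu/, rogitu/haki/, rogitu/plecrit=smaz_or, smedudap=du, smidohe=hupli, trodrist/}


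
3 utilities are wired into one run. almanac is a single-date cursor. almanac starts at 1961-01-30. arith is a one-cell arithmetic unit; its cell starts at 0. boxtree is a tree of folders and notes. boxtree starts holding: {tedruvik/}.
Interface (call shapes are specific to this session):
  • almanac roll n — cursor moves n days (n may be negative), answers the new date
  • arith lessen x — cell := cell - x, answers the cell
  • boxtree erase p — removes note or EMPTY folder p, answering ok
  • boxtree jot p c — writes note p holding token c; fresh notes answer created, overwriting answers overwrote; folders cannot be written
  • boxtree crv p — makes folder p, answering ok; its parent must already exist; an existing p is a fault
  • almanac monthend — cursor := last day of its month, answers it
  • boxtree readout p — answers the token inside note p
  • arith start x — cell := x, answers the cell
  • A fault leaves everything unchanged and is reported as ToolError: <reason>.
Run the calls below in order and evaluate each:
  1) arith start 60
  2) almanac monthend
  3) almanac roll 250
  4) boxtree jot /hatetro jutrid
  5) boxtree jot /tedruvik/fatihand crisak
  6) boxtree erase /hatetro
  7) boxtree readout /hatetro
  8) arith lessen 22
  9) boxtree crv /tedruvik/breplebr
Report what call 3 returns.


→ arith start(x=60)
← 60
→ almanac monthend()
← 1961-01-31
→ almanac roll(n=250)
← 1961-10-08
→ boxtree jot(p=/hatetro, c=jutrid)
← created
→ boxtree jot(p=/tedruvik/fatihand, c=crisak)
← created
→ boxtree erase(p=/hatetro)
← ok
→ boxtree readout(p=/hatetro)
← ToolError: not found
→ arith lessen(x=22)
← 38
→ boxtree crv(p=/tedruvik/breplebr)
← ok

Answer: 1961-10-08


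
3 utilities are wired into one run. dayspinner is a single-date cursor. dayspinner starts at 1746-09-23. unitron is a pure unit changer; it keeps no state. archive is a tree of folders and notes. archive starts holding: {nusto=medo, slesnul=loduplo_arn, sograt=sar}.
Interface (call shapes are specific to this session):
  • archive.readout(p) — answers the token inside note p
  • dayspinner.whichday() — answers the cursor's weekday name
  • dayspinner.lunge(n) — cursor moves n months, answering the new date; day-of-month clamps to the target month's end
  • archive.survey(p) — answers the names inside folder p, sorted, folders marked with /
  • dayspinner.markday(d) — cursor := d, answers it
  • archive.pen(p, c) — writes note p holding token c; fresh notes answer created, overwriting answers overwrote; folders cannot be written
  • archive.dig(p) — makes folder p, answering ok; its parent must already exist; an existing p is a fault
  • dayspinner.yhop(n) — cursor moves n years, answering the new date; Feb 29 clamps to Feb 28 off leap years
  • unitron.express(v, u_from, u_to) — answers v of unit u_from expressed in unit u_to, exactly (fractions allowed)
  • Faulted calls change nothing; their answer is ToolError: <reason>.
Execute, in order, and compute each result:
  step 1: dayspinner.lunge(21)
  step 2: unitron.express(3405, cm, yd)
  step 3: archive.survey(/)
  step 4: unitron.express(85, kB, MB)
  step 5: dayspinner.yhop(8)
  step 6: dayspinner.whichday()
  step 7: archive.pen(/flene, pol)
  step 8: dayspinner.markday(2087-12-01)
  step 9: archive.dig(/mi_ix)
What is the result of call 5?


Answer: 1756-06-23

Derivation:
Step: dayspinner.lunge[n→21]
Result: 1748-06-23
Step: unitron.express[v→3405; u_from→cm; u_to→yd]
Result: 28375/762
Step: archive.survey[p→/]
Result: [nusto, slesnul, sograt]
Step: unitron.express[v→85; u_from→kB; u_to→MB]
Result: 17/200
Step: dayspinner.yhop[n→8]
Result: 1756-06-23
Step: dayspinner.whichday[]
Result: Wednesday
Step: archive.pen[p→/flene; c→pol]
Result: created
Step: dayspinner.markday[d→2087-12-01]
Result: 2087-12-01
Step: archive.dig[p→/mi_ix]
Result: ok


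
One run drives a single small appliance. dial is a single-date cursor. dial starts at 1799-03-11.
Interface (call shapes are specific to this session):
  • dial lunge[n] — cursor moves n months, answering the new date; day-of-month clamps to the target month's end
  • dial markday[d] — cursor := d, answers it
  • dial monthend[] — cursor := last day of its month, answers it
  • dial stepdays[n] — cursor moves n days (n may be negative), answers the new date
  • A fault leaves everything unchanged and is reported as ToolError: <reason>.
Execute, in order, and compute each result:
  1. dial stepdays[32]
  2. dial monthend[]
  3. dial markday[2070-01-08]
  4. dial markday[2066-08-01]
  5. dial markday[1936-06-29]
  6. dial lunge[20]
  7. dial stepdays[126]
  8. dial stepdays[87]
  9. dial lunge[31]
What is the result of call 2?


Calling dial stepdays passing n=32, → 1799-04-12.
Invoking dial monthend(), and see 1799-04-30.
I run dial markday passing d=2070-01-08, — result: 2070-01-08.
I use dial markday passing d=2066-08-01, yielding 2066-08-01.
I try dial markday passing d=1936-06-29, and observe 1936-06-29.
Next I call dial lunge passing n=20, which returns 1938-02-28.
Calling dial stepdays passing n=126: 1938-07-04.
Invoking dial stepdays passing n=87, which returns 1938-09-29.
Using dial lunge passing n=31, — result: 1941-04-29.

Answer: 1799-04-30


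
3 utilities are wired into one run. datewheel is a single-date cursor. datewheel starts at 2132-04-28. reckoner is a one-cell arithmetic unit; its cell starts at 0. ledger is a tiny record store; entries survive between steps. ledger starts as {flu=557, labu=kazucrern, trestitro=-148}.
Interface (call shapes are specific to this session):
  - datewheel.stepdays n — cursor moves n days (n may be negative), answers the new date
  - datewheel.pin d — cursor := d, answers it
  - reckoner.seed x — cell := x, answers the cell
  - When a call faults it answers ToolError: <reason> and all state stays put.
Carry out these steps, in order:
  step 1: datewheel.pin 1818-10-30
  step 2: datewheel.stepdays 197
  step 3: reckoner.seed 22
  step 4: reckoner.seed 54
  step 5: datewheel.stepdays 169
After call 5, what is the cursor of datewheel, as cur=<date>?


Now I run datewheel.pin(d: 1818-10-30), → 1818-10-30.
I run datewheel.stepdays(n: 197), → 1819-05-15.
Then reckoner.seed(x: 22), yielding 22.
Now I run reckoner.seed(x: 54), and see 54.
I call datewheel.stepdays(n: 169), which returns 1819-10-31.

Answer: cur=1819-10-31


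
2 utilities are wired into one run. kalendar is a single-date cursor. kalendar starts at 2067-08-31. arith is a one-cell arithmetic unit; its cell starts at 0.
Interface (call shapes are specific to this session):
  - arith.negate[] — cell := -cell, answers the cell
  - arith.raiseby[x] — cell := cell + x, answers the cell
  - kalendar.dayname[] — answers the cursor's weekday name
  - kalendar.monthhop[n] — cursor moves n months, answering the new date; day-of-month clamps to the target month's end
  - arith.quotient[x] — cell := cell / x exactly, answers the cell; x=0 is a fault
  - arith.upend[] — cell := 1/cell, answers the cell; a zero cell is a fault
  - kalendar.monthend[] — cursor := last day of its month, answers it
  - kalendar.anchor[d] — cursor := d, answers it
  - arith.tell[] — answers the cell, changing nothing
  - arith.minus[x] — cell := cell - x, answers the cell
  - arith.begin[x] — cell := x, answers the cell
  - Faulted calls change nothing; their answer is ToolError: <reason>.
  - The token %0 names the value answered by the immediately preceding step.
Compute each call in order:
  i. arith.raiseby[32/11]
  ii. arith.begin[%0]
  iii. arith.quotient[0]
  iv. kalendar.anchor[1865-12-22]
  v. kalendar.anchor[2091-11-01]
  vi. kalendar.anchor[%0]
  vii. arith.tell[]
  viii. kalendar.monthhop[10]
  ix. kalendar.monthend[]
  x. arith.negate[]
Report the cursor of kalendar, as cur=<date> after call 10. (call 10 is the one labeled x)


Answer: cur=2092-09-30

Derivation:
% 1. arith.raiseby(x→32/11) -> 32/11
% 2. arith.begin(x→%0) -> 32/11
% 3. arith.quotient(x→0) -> ToolError: division by zero
% 4. kalendar.anchor(d→1865-12-22) -> 1865-12-22
% 5. kalendar.anchor(d→2091-11-01) -> 2091-11-01
% 6. kalendar.anchor(d→%0) -> 2091-11-01
% 7. arith.tell() -> 32/11
% 8. kalendar.monthhop(n→10) -> 2092-09-01
% 9. kalendar.monthend() -> 2092-09-30
% 10. arith.negate() -> -32/11


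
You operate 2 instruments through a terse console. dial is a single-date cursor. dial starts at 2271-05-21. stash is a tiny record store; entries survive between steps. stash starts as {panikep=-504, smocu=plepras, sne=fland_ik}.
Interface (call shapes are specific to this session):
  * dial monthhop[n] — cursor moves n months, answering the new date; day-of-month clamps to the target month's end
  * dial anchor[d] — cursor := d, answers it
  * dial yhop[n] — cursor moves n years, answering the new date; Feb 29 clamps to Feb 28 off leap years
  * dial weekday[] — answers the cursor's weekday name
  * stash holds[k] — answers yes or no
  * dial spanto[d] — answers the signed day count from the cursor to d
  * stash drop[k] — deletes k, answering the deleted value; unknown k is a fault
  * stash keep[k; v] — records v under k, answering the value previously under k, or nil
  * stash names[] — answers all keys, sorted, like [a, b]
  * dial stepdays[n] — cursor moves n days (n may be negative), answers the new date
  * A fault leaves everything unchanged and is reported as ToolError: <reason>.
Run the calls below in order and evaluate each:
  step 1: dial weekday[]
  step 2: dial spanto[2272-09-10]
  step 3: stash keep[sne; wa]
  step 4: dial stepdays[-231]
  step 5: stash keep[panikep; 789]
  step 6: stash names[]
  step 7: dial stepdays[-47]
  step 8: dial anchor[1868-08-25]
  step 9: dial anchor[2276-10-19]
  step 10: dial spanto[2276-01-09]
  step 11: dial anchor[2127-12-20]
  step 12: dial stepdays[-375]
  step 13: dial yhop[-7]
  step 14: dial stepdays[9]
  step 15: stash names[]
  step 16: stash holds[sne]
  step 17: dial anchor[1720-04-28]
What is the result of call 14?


>>> dial weekday
[out] Sunday
>>> dial spanto d='2272-09-10'
[out] 478
>>> stash keep k='sne' v='wa'
[out] fland_ik
>>> dial stepdays n='-231'
[out] 2270-10-02
>>> stash keep k='panikep' v='789'
[out] -504
>>> stash names
[out] [panikep, smocu, sne]
>>> dial stepdays n='-47'
[out] 2270-08-16
>>> dial anchor d='1868-08-25'
[out] 1868-08-25
>>> dial anchor d='2276-10-19'
[out] 2276-10-19
>>> dial spanto d='2276-01-09'
[out] -284
>>> dial anchor d='2127-12-20'
[out] 2127-12-20
>>> dial stepdays n='-375'
[out] 2126-12-10
>>> dial yhop n='-7'
[out] 2119-12-10
>>> dial stepdays n='9'
[out] 2119-12-19
>>> stash names
[out] [panikep, smocu, sne]
>>> stash holds k='sne'
[out] yes
>>> dial anchor d='1720-04-28'
[out] 1720-04-28

Answer: 2119-12-19


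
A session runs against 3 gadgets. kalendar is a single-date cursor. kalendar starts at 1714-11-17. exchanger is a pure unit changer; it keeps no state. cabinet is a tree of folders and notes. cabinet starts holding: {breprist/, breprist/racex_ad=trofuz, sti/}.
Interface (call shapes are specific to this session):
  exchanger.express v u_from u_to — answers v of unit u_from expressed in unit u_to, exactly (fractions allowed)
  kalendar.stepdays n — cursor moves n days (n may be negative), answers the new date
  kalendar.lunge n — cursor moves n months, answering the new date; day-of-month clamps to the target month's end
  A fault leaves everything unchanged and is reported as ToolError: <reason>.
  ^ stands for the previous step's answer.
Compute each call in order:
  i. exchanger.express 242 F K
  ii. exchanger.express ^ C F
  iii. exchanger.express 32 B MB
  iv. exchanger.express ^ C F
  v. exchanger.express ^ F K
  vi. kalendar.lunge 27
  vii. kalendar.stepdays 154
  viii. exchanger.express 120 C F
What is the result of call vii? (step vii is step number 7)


Answer: 1717-07-21

Derivation:
Do: exchanger.express[242; F; K]
See: 23389/60
Do: exchanger.express[^; C; F]
See: 73367/100
Do: exchanger.express[32; B; MB]
See: 1/31250
Do: exchanger.express[^; C; F]
See: 5000009/156250
Do: exchanger.express[^; F; K]
See: 17071877/62500
Do: kalendar.lunge[27]
See: 1717-02-17
Do: kalendar.stepdays[154]
See: 1717-07-21
Do: exchanger.express[120; C; F]
See: 248


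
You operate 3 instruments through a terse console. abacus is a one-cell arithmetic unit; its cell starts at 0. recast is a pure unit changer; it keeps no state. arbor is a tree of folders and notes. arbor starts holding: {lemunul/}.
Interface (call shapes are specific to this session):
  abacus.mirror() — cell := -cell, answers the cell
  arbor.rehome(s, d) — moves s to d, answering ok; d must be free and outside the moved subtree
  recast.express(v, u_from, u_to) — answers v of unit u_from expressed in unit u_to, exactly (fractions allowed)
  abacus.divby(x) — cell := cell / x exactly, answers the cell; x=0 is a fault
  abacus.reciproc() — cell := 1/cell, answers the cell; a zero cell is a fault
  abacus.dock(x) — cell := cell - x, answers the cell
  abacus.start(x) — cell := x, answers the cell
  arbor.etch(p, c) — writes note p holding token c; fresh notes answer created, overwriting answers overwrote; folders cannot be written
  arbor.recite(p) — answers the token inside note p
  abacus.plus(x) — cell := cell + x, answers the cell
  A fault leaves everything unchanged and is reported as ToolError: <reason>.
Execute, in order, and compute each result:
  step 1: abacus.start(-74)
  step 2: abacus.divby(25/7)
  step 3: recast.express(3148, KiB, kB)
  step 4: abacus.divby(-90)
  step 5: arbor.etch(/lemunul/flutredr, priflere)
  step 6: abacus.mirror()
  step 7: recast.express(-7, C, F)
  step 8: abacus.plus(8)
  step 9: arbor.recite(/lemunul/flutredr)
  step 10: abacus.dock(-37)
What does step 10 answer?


→ abacus.start(x='-74')
← -74
→ abacus.divby(x='25/7')
← -518/25
→ recast.express(v='3148', u_from='KiB', u_to='kB')
← 402944/125
→ abacus.divby(x='-90')
← 259/1125
→ arbor.etch(p='/lemunul/flutredr', c='priflere')
← created
→ abacus.mirror()
← -259/1125
→ recast.express(v='-7', u_from='C', u_to='F')
← 97/5
→ abacus.plus(x='8')
← 8741/1125
→ arbor.recite(p='/lemunul/flutredr')
← priflere
→ abacus.dock(x='-37')
← 50366/1125

Answer: 50366/1125
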